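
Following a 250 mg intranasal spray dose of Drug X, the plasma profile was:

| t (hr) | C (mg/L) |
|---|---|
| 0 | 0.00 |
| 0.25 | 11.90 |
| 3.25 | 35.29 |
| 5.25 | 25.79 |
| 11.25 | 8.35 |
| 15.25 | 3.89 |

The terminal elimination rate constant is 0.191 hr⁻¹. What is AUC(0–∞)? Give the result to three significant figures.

AUC = 281 mg/L·hr

Trapezoidal AUC_0→15.25:
  [0→0.25]: (0.00+11.90)/2 × 0.25 = 1.4875
  [0.25→3.25]: (11.90+35.29)/2 × 3 = 70.785
  [3.25→5.25]: (35.29+25.79)/2 × 2 = 61.08
  [5.25→11.25]: (25.79+8.35)/2 × 6 = 102.42
  [11.25→15.25]: (8.35+3.89)/2 × 4 = 24.48
  Sum = 260.2525 mg/L·hr
Extrapolated tail: C_last / k_e = 3.89 / 0.191 = 20.366
AUC_0→∞ = 260.2525 + 20.366 = 280.6185 mg/L·hr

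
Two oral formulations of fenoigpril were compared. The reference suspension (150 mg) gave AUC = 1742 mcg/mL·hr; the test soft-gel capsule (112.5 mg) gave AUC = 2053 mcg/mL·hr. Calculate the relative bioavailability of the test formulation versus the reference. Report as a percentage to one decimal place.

F_rel = 157.1%

F_rel = (AUC_test/D_test) / (AUC_ref/D_ref)
      = (2053/112.5) / (1742/150)
      = 18.2489 / 11.6133 = 1.5714 = 157.14%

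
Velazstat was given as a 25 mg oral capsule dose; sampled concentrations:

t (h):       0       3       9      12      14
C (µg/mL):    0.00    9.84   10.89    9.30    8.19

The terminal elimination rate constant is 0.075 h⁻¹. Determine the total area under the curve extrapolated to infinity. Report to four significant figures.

AUC = 233.9 µg/mL·h

Trapezoidal AUC_0→14:
  [0→3]: (0.00+9.84)/2 × 3 = 14.76
  [3→9]: (9.84+10.89)/2 × 6 = 62.19
  [9→12]: (10.89+9.30)/2 × 3 = 30.285
  [12→14]: (9.30+8.19)/2 × 2 = 17.49
  Sum = 124.725 µg/mL·h
Extrapolated tail: C_last / k_e = 8.19 / 0.075 = 109.200
AUC_0→∞ = 124.725 + 109.200 = 233.925 µg/mL·h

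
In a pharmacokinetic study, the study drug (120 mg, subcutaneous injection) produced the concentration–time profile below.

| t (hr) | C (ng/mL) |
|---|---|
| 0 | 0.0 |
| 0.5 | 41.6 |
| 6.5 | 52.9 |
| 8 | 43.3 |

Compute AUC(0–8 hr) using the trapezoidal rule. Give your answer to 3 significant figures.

Trapezoidal AUC_0→8:
  [0→0.5]: (0.0+41.6)/2 × 0.5 = 10.4
  [0.5→6.5]: (41.6+52.9)/2 × 6 = 283.5
  [6.5→8]: (52.9+43.3)/2 × 1.5 = 72.15
  Sum = 366.05 ng/mL·hr

AUC = 366 ng/mL·hr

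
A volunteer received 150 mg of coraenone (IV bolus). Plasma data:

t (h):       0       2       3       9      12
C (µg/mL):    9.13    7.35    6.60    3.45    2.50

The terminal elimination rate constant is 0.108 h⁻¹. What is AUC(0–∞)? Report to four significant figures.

AUC = 85.68 µg/mL·h

Trapezoidal AUC_0→12:
  [0→2]: (9.13+7.35)/2 × 2 = 16.48
  [2→3]: (7.35+6.60)/2 × 1 = 6.975
  [3→9]: (6.60+3.45)/2 × 6 = 30.15
  [9→12]: (3.45+2.50)/2 × 3 = 8.925
  Sum = 62.53 µg/mL·h
Extrapolated tail: C_last / k_e = 2.50 / 0.108 = 23.148
AUC_0→∞ = 62.53 + 23.148 = 85.678 µg/mL·h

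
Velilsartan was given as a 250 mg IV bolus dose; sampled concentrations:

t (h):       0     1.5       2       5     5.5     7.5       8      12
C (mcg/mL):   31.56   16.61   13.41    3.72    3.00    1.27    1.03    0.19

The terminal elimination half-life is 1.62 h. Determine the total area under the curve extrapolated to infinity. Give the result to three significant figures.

Trapezoidal AUC_0→12:
  [0→1.5]: (31.56+16.61)/2 × 1.5 = 36.1275
  [1.5→2]: (16.61+13.41)/2 × 0.5 = 7.505
  [2→5]: (13.41+3.72)/2 × 3 = 25.695
  [5→5.5]: (3.72+3.00)/2 × 0.5 = 1.68
  [5.5→7.5]: (3.00+1.27)/2 × 2 = 4.27
  [7.5→8]: (1.27+1.03)/2 × 0.5 = 0.575
  [8→12]: (1.03+0.19)/2 × 4 = 2.44
  Sum = 78.2925 mcg/mL·h
k_e = ln2 / t½ = 0.693147 / 1.62 = 0.4279 h^-1
Extrapolated tail: C_last / k_e = 0.19 / 0.4279 = 0.444
AUC_0→∞ = 78.2925 + 0.444 = 78.7365 mcg/mL·h

AUC = 78.7 mcg/mL·h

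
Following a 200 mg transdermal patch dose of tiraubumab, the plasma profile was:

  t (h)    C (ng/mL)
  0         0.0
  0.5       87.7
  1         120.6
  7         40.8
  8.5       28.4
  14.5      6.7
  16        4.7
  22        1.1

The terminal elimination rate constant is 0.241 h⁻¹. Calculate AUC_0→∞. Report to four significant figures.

AUC = 745.9 ng/mL·h

Trapezoidal AUC_0→22:
  [0→0.5]: (0.0+87.7)/2 × 0.5 = 21.925
  [0.5→1]: (87.7+120.6)/2 × 0.5 = 52.075
  [1→7]: (120.6+40.8)/2 × 6 = 484.2
  [7→8.5]: (40.8+28.4)/2 × 1.5 = 51.9
  [8.5→14.5]: (28.4+6.7)/2 × 6 = 105.3
  [14.5→16]: (6.7+4.7)/2 × 1.5 = 8.55
  [16→22]: (4.7+1.1)/2 × 6 = 17.4
  Sum = 741.35 ng/mL·h
Extrapolated tail: C_last / k_e = 1.1 / 0.241 = 4.564
AUC_0→∞ = 741.35 + 4.564 = 745.914 ng/mL·h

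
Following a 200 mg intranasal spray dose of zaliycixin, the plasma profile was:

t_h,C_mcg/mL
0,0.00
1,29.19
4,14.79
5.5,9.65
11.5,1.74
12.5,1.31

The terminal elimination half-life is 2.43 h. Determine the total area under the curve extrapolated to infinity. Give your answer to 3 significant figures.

Trapezoidal AUC_0→12.5:
  [0→1]: (0.00+29.19)/2 × 1 = 14.595
  [1→4]: (29.19+14.79)/2 × 3 = 65.97
  [4→5.5]: (14.79+9.65)/2 × 1.5 = 18.33
  [5.5→11.5]: (9.65+1.74)/2 × 6 = 34.17
  [11.5→12.5]: (1.74+1.31)/2 × 1 = 1.525
  Sum = 134.59 mcg/mL·h
k_e = ln2 / t½ = 0.693147 / 2.43 = 0.2852 h^-1
Extrapolated tail: C_last / k_e = 1.31 / 0.2852 = 4.593
AUC_0→∞ = 134.59 + 4.593 = 139.183 mcg/mL·h

AUC = 139 mcg/mL·h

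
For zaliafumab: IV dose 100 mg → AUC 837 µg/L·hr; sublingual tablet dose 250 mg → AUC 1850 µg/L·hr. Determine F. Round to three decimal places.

F = 0.884

F = (AUC_ev / D_ev) / (AUC_iv / D_iv)
  = (1850/250) / (837/100)
  = 7.4 / 8.37 = 0.8841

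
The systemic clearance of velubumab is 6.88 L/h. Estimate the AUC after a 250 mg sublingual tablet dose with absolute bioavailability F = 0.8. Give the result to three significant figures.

AUC = 29.1 mg/L·h

AUC_0→∞ = F × Dose / CL
        = 0.8 × 250 / 6.88 = 29.0698 mg/L·h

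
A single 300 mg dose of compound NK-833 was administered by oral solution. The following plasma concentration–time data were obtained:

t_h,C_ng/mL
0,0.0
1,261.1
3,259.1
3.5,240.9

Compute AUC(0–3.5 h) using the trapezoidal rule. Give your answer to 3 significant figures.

AUC = 776 ng/mL·h

Trapezoidal AUC_0→3.5:
  [0→1]: (0.0+261.1)/2 × 1 = 130.55
  [1→3]: (261.1+259.1)/2 × 2 = 520.2
  [3→3.5]: (259.1+240.9)/2 × 0.5 = 125.0
  Sum = 775.75 ng/mL·h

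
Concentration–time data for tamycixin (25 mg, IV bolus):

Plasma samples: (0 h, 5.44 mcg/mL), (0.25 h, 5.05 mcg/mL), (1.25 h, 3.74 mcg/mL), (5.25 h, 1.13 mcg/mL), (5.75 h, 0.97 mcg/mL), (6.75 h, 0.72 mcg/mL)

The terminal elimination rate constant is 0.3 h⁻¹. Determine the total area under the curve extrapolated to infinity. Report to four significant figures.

AUC = 19.22 mcg/mL·h

Trapezoidal AUC_0→6.75:
  [0→0.25]: (5.44+5.05)/2 × 0.25 = 1.31125
  [0.25→1.25]: (5.05+3.74)/2 × 1 = 4.395
  [1.25→5.25]: (3.74+1.13)/2 × 4 = 9.74
  [5.25→5.75]: (1.13+0.97)/2 × 0.5 = 0.525
  [5.75→6.75]: (0.97+0.72)/2 × 1 = 0.845
  Sum = 16.81625 mcg/mL·h
Extrapolated tail: C_last / k_e = 0.72 / 0.3 = 2.400
AUC_0→∞ = 16.81625 + 2.400 = 19.21625 mcg/mL·h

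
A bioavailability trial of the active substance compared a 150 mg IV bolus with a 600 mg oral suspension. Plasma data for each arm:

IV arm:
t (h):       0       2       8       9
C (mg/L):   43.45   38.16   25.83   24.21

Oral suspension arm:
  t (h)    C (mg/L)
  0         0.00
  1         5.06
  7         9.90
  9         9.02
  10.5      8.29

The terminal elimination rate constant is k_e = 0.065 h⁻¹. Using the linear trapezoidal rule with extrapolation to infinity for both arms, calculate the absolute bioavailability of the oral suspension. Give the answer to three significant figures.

F = 0.0771

Trapezoidal AUC_0→9 (IV):
  [0→2]: (43.45+38.16)/2 × 2 = 81.61
  [2→8]: (38.16+25.83)/2 × 6 = 191.97
  [8→9]: (25.83+24.21)/2 × 1 = 25.02
  Sum = 298.6 mg/L·h
IV tail: 24.21/0.065 = 372.462; AUC_iv,0→∞ = 298.6 + 372.462 = 671.062 mg/L·h
Trapezoidal AUC_0→10.5 (oral suspension):
  [0→1]: (0.00+5.06)/2 × 1 = 2.53
  [1→7]: (5.06+9.90)/2 × 6 = 44.88
  [7→9]: (9.90+9.02)/2 × 2 = 18.92
  [9→10.5]: (9.02+8.29)/2 × 1.5 = 12.9825
  Sum = 79.3125 mg/L·h
oral suspension tail: 8.29/0.065 = 127.538; AUC_ev,0→∞ = 79.3125 + 127.538 = 206.8505 mg/L·h
F = (AUC_ev/D_ev)/(AUC_iv/D_iv) = (206.8505/600)/(671.062/150) = 0.344751/4.47375 = 0.0771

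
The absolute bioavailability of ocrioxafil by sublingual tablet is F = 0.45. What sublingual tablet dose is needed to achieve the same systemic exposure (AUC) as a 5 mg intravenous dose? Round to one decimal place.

For equal systemic exposure: F × D_ev = D_iv
D_ev = D_iv / F = 5 / 0.45 = 11.1111 mg

D_sublingual = 11.1 mg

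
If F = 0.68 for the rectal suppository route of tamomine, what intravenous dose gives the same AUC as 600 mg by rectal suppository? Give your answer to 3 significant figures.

Systemic exposure from an extravascular dose = F × D_ev, so the equivalent IV dose is F × D_ev.
D_iv = F × D_ev = 0.68 × 600 = 408 mg

D_iv = 408 mg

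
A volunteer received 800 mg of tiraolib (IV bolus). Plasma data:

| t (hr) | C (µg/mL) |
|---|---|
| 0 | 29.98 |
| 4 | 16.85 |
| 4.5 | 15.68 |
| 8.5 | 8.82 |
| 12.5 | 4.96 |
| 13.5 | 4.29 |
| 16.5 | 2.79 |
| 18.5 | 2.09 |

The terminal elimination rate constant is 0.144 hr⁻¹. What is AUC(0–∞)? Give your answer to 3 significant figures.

AUC = 213 µg/mL·hr

Trapezoidal AUC_0→18.5:
  [0→4]: (29.98+16.85)/2 × 4 = 93.66
  [4→4.5]: (16.85+15.68)/2 × 0.5 = 8.1325
  [4.5→8.5]: (15.68+8.82)/2 × 4 = 49.0
  [8.5→12.5]: (8.82+4.96)/2 × 4 = 27.56
  [12.5→13.5]: (4.96+4.29)/2 × 1 = 4.625
  [13.5→16.5]: (4.29+2.79)/2 × 3 = 10.62
  [16.5→18.5]: (2.79+2.09)/2 × 2 = 4.88
  Sum = 198.4775 µg/mL·hr
Extrapolated tail: C_last / k_e = 2.09 / 0.144 = 14.514
AUC_0→∞ = 198.4775 + 14.514 = 212.9915 µg/mL·hr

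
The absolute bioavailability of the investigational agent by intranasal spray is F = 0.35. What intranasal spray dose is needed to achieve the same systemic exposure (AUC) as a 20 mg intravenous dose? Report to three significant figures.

D_intranasal = 57.1 mg

For equal systemic exposure: F × D_ev = D_iv
D_ev = D_iv / F = 20 / 0.35 = 57.1429 mg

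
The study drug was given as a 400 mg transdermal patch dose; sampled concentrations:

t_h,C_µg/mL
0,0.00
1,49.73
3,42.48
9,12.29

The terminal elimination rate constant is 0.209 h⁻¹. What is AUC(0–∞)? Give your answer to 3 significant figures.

AUC = 340 µg/mL·h

Trapezoidal AUC_0→9:
  [0→1]: (0.00+49.73)/2 × 1 = 24.865
  [1→3]: (49.73+42.48)/2 × 2 = 92.21
  [3→9]: (42.48+12.29)/2 × 6 = 164.31
  Sum = 281.385 µg/mL·h
Extrapolated tail: C_last / k_e = 12.29 / 0.209 = 58.804
AUC_0→∞ = 281.385 + 58.804 = 340.189 µg/mL·h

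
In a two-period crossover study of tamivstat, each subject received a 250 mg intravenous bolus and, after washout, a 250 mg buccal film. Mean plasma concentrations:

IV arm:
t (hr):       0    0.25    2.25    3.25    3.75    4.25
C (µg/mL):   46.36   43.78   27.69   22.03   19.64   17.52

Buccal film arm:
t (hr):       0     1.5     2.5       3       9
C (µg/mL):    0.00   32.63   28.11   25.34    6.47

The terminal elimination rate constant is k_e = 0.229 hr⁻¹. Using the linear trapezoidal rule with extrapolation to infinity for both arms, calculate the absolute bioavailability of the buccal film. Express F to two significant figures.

Trapezoidal AUC_0→4.25 (IV):
  [0→0.25]: (46.36+43.78)/2 × 0.25 = 11.2675
  [0.25→2.25]: (43.78+27.69)/2 × 2 = 71.47
  [2.25→3.25]: (27.69+22.03)/2 × 1 = 24.86
  [3.25→3.75]: (22.03+19.64)/2 × 0.5 = 10.4175
  [3.75→4.25]: (19.64+17.52)/2 × 0.5 = 9.29
  Sum = 127.305 µg/mL·hr
IV tail: 17.52/0.229 = 76.507; AUC_iv,0→∞ = 127.305 + 76.507 = 203.812 µg/mL·hr
Trapezoidal AUC_0→9 (buccal film):
  [0→1.5]: (0.00+32.63)/2 × 1.5 = 24.4725
  [1.5→2.5]: (32.63+28.11)/2 × 1 = 30.37
  [2.5→3]: (28.11+25.34)/2 × 0.5 = 13.3625
  [3→9]: (25.34+6.47)/2 × 6 = 95.43
  Sum = 163.635 µg/mL·hr
buccal film tail: 6.47/0.229 = 28.253; AUC_ev,0→∞ = 163.635 + 28.253 = 191.888 µg/mL·hr
F = (AUC_ev/D_ev)/(AUC_iv/D_iv) = (191.888/250)/(203.812/250) = 0.767552/0.815248 = 0.9415

F = 0.94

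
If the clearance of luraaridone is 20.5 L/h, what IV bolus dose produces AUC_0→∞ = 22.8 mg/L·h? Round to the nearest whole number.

Dose_iv = CL × AUC_0→∞
     = 20.5 × 22.8 = 467.4 mg

Dose = 467 mg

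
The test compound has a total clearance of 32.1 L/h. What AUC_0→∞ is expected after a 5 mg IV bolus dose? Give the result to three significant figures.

AUC_0→∞ = Dose_iv / CL
        = 5 / 32.1 = 0.155763 mg/L·h

AUC = 0.156 mg/L·h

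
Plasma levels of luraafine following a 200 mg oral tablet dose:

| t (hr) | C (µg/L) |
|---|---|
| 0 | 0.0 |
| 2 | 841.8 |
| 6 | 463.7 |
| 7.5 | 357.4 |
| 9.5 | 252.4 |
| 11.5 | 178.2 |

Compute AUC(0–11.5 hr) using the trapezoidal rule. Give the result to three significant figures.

AUC = 5110 µg/L·hr

Trapezoidal AUC_0→11.5:
  [0→2]: (0.0+841.8)/2 × 2 = 841.8
  [2→6]: (841.8+463.7)/2 × 4 = 2611.0
  [6→7.5]: (463.7+357.4)/2 × 1.5 = 615.825
  [7.5→9.5]: (357.4+252.4)/2 × 2 = 609.8
  [9.5→11.5]: (252.4+178.2)/2 × 2 = 430.6
  Sum = 5109.025 µg/L·hr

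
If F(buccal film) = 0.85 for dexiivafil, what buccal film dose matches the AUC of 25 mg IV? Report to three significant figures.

For equal systemic exposure: F × D_ev = D_iv
D_ev = D_iv / F = 25 / 0.85 = 29.4118 mg

D_buccal = 29.4 mg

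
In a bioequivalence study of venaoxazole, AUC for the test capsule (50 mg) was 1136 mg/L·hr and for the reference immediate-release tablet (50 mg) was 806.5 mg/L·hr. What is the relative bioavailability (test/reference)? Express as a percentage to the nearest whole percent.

F_rel = (AUC_test/D_test) / (AUC_ref/D_ref)
      = (1136/50) / (806.5/50)
      = 22.72 / 16.13 = 1.4086 = 140.86%

F_rel = 141%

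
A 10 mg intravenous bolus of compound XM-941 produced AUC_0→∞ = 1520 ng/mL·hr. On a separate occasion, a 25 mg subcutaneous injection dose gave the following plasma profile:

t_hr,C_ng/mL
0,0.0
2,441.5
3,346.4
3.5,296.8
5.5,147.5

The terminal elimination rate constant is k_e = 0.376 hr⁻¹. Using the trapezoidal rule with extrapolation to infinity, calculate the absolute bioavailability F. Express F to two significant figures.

F = 0.48

Trapezoidal AUC_0→5.5 (subcutaneous injection):
  [0→2]: (0.0+441.5)/2 × 2 = 441.5
  [2→3]: (441.5+346.4)/2 × 1 = 393.95
  [3→3.5]: (346.4+296.8)/2 × 0.5 = 160.8
  [3.5→5.5]: (296.8+147.5)/2 × 2 = 444.3
  Sum = 1440.55 ng/mL·hr
Tail: C_last/k_e = 147.5/0.376 = 392.287
AUC_0→∞ (subcutaneous injection) = 1440.55 + 392.287 = 1832.837 ng/mL·hr
F = (AUC_ev/D_ev)/(AUC_iv/D_iv) = (1832.837/25)/(1520/10) = 73.31348/152 = 0.4823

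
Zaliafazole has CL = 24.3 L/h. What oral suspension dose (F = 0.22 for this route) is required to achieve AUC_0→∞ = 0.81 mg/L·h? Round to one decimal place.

Dose = 89.5 mg

Dose = CL × AUC_0→∞ / F
     = 24.3 × 0.81 / 0.22 = 89.4682 mg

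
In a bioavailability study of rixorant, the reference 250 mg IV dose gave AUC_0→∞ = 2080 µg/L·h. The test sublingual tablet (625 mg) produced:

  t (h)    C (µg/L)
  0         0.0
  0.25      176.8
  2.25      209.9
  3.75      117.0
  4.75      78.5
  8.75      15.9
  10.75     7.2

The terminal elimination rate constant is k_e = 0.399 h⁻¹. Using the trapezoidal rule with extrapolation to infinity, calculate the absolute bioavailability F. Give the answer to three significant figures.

Trapezoidal AUC_0→10.75 (sublingual tablet):
  [0→0.25]: (0.0+176.8)/2 × 0.25 = 22.1
  [0.25→2.25]: (176.8+209.9)/2 × 2 = 386.7
  [2.25→3.75]: (209.9+117.0)/2 × 1.5 = 245.175
  [3.75→4.75]: (117.0+78.5)/2 × 1 = 97.75
  [4.75→8.75]: (78.5+15.9)/2 × 4 = 188.8
  [8.75→10.75]: (15.9+7.2)/2 × 2 = 23.1
  Sum = 963.625 µg/L·h
Tail: C_last/k_e = 7.2/0.399 = 18.045
AUC_0→∞ (sublingual tablet) = 963.625 + 18.045 = 981.67 µg/L·h
F = (AUC_ev/D_ev)/(AUC_iv/D_iv) = (981.67/625)/(2080/250) = 1.570672/8.32 = 0.1888

F = 0.189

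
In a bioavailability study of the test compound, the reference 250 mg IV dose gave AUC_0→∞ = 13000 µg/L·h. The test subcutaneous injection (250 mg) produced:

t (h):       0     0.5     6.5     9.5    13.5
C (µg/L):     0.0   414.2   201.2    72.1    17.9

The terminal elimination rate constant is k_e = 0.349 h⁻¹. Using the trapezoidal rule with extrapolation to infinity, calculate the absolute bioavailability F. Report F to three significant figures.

Trapezoidal AUC_0→13.5 (subcutaneous injection):
  [0→0.5]: (0.0+414.2)/2 × 0.5 = 103.55
  [0.5→6.5]: (414.2+201.2)/2 × 6 = 1846.2
  [6.5→9.5]: (201.2+72.1)/2 × 3 = 409.95
  [9.5→13.5]: (72.1+17.9)/2 × 4 = 180.0
  Sum = 2539.7 µg/L·h
Tail: C_last/k_e = 17.9/0.349 = 51.289
AUC_0→∞ (subcutaneous injection) = 2539.7 + 51.289 = 2590.989 µg/L·h
F = (AUC_ev/D_ev)/(AUC_iv/D_iv) = (2590.989/250)/(13000/250) = 10.363956/52 = 0.1993

F = 0.199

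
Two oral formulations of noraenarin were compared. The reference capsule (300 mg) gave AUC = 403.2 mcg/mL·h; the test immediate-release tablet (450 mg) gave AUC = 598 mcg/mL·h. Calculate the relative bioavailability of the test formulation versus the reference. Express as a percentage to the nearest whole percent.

F_rel = 99%

F_rel = (AUC_test/D_test) / (AUC_ref/D_ref)
      = (598/450) / (403.2/300)
      = 1.32889 / 1.344 = 0.9888 = 98.88%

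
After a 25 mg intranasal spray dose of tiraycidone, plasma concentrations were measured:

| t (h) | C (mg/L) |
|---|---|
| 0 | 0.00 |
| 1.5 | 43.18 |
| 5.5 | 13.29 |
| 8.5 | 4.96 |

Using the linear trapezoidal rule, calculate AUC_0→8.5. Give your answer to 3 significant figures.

Trapezoidal AUC_0→8.5:
  [0→1.5]: (0.00+43.18)/2 × 1.5 = 32.385
  [1.5→5.5]: (43.18+13.29)/2 × 4 = 112.94
  [5.5→8.5]: (13.29+4.96)/2 × 3 = 27.375
  Sum = 172.7 mg/L·h

AUC = 173 mg/L·h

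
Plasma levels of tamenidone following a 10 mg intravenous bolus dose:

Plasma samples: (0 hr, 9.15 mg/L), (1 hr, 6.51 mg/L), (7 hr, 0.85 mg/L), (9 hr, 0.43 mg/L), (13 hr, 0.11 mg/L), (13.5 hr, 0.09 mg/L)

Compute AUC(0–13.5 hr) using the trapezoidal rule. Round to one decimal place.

Trapezoidal AUC_0→13.5:
  [0→1]: (9.15+6.51)/2 × 1 = 7.83
  [1→7]: (6.51+0.85)/2 × 6 = 22.08
  [7→9]: (0.85+0.43)/2 × 2 = 1.28
  [9→13]: (0.43+0.11)/2 × 4 = 1.08
  [13→13.5]: (0.11+0.09)/2 × 0.5 = 0.05
  Sum = 32.32 mg/L·hr

AUC = 32.3 mg/L·hr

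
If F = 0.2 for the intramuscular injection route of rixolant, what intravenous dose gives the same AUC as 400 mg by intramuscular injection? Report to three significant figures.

D_iv = 80.0 mg

Systemic exposure from an extravascular dose = F × D_ev, so the equivalent IV dose is F × D_ev.
D_iv = F × D_ev = 0.2 × 400 = 80 mg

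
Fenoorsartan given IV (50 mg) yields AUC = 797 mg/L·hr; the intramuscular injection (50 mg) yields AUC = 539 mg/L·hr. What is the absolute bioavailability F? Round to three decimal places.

F = (AUC_ev / D_ev) / (AUC_iv / D_iv)
  = (539/50) / (797/50)
  = 10.78 / 15.94 = 0.6763

F = 0.676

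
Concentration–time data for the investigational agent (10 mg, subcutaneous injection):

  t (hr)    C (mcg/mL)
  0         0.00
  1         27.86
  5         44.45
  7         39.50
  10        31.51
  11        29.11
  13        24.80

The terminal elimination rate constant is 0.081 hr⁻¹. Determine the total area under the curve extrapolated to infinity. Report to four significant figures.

Trapezoidal AUC_0→13:
  [0→1]: (0.00+27.86)/2 × 1 = 13.93
  [1→5]: (27.86+44.45)/2 × 4 = 144.62
  [5→7]: (44.45+39.50)/2 × 2 = 83.95
  [7→10]: (39.50+31.51)/2 × 3 = 106.515
  [10→11]: (31.51+29.11)/2 × 1 = 30.31
  [11→13]: (29.11+24.80)/2 × 2 = 53.91
  Sum = 433.235 mcg/mL·hr
Extrapolated tail: C_last / k_e = 24.80 / 0.081 = 306.173
AUC_0→∞ = 433.235 + 306.173 = 739.408 mcg/mL·hr

AUC = 739.4 mcg/mL·hr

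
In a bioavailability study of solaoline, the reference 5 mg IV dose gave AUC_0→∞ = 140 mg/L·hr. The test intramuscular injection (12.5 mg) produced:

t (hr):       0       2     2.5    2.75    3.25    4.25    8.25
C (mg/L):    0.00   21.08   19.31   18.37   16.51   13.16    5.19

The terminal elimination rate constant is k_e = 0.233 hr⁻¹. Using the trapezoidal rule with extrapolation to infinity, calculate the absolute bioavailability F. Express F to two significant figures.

F = 0.34

Trapezoidal AUC_0→8.25 (intramuscular injection):
  [0→2]: (0.00+21.08)/2 × 2 = 21.08
  [2→2.5]: (21.08+19.31)/2 × 0.5 = 10.0975
  [2.5→2.75]: (19.31+18.37)/2 × 0.25 = 4.71
  [2.75→3.25]: (18.37+16.51)/2 × 0.5 = 8.72
  [3.25→4.25]: (16.51+13.16)/2 × 1 = 14.835
  [4.25→8.25]: (13.16+5.19)/2 × 4 = 36.7
  Sum = 96.1425 mg/L·hr
Tail: C_last/k_e = 5.19/0.233 = 22.275
AUC_0→∞ (intramuscular injection) = 96.1425 + 22.275 = 118.4175 mg/L·hr
F = (AUC_ev/D_ev)/(AUC_iv/D_iv) = (118.4175/12.5)/(140/5) = 9.4734/28 = 0.3383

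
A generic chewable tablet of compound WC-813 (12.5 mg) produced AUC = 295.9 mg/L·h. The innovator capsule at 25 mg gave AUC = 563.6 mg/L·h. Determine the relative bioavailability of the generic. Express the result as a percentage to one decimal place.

F_rel = (AUC_test/D_test) / (AUC_ref/D_ref)
      = (295.9/12.5) / (563.6/25)
      = 23.672 / 22.544 = 1.0500 = 105.00%

F_rel = 105.0%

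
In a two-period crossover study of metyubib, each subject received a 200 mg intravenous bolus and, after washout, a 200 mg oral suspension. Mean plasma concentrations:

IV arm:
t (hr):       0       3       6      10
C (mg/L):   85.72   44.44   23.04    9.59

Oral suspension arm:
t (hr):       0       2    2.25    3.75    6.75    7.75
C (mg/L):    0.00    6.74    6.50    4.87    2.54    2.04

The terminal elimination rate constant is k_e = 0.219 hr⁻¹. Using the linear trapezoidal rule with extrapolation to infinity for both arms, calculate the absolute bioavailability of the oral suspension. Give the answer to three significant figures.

F = 0.0978

Trapezoidal AUC_0→10 (IV):
  [0→3]: (85.72+44.44)/2 × 3 = 195.24
  [3→6]: (44.44+23.04)/2 × 3 = 101.22
  [6→10]: (23.04+9.59)/2 × 4 = 65.26
  Sum = 361.72 mg/L·hr
IV tail: 9.59/0.219 = 43.790; AUC_iv,0→∞ = 361.72 + 43.790 = 405.51 mg/L·hr
Trapezoidal AUC_0→7.75 (oral suspension):
  [0→2]: (0.00+6.74)/2 × 2 = 6.74
  [2→2.25]: (6.74+6.50)/2 × 0.25 = 1.655
  [2.25→3.75]: (6.50+4.87)/2 × 1.5 = 8.5275
  [3.75→6.75]: (4.87+2.54)/2 × 3 = 11.115
  [6.75→7.75]: (2.54+2.04)/2 × 1 = 2.29
  Sum = 30.3275 mg/L·hr
oral suspension tail: 2.04/0.219 = 9.315; AUC_ev,0→∞ = 30.3275 + 9.315 = 39.6425 mg/L·hr
F = (AUC_ev/D_ev)/(AUC_iv/D_iv) = (39.6425/200)/(405.51/200) = 0.1982125/2.02755 = 0.0978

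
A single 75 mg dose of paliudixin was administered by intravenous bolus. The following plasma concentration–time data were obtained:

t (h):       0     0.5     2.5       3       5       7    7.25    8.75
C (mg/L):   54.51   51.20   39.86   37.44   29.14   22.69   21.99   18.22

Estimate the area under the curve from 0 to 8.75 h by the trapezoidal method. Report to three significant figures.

Trapezoidal AUC_0→8.75:
  [0→0.5]: (54.51+51.20)/2 × 0.5 = 26.4275
  [0.5→2.5]: (51.20+39.86)/2 × 2 = 91.06
  [2.5→3]: (39.86+37.44)/2 × 0.5 = 19.325
  [3→5]: (37.44+29.14)/2 × 2 = 66.58
  [5→7]: (29.14+22.69)/2 × 2 = 51.83
  [7→7.25]: (22.69+21.99)/2 × 0.25 = 5.585
  [7.25→8.75]: (21.99+18.22)/2 × 1.5 = 30.1575
  Sum = 290.965 mg/L·h

AUC = 291 mg/L·h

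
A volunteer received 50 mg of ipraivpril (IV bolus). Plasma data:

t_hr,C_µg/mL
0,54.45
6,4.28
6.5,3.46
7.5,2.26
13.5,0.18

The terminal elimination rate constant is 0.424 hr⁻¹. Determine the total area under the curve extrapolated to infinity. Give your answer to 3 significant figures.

AUC = 189 µg/mL·hr

Trapezoidal AUC_0→13.5:
  [0→6]: (54.45+4.28)/2 × 6 = 176.19
  [6→6.5]: (4.28+3.46)/2 × 0.5 = 1.935
  [6.5→7.5]: (3.46+2.26)/2 × 1 = 2.86
  [7.5→13.5]: (2.26+0.18)/2 × 6 = 7.32
  Sum = 188.305 µg/mL·hr
Extrapolated tail: C_last / k_e = 0.18 / 0.424 = 0.425
AUC_0→∞ = 188.305 + 0.425 = 188.73 µg/mL·hr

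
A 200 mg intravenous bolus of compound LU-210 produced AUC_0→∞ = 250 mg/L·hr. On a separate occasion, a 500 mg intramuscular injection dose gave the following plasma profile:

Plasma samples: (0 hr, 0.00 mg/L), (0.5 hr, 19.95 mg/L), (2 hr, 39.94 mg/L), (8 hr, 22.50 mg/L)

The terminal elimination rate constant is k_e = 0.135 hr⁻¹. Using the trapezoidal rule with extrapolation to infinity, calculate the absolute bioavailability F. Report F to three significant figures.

F = 0.646

Trapezoidal AUC_0→8 (intramuscular injection):
  [0→0.5]: (0.00+19.95)/2 × 0.5 = 4.9875
  [0.5→2]: (19.95+39.94)/2 × 1.5 = 44.9175
  [2→8]: (39.94+22.50)/2 × 6 = 187.32
  Sum = 237.225 mg/L·hr
Tail: C_last/k_e = 22.50/0.135 = 166.667
AUC_0→∞ (intramuscular injection) = 237.225 + 166.667 = 403.892 mg/L·hr
F = (AUC_ev/D_ev)/(AUC_iv/D_iv) = (403.892/500)/(250/200) = 0.807784/1.25 = 0.6462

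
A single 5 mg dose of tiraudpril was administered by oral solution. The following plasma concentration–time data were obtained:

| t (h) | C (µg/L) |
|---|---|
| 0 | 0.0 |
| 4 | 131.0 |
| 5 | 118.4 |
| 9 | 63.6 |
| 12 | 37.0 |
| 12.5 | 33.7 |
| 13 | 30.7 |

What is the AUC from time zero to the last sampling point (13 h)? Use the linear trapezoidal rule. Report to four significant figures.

AUC = 935.4 µg/L·h

Trapezoidal AUC_0→13:
  [0→4]: (0.0+131.0)/2 × 4 = 262.0
  [4→5]: (131.0+118.4)/2 × 1 = 124.7
  [5→9]: (118.4+63.6)/2 × 4 = 364.0
  [9→12]: (63.6+37.0)/2 × 3 = 150.9
  [12→12.5]: (37.0+33.7)/2 × 0.5 = 17.675
  [12.5→13]: (33.7+30.7)/2 × 0.5 = 16.1
  Sum = 935.375 µg/L·h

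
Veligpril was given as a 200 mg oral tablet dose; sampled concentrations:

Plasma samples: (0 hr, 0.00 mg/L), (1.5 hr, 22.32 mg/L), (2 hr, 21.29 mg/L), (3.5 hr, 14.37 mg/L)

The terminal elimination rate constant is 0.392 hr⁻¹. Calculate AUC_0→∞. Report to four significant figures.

AUC = 91.05 mg/L·hr

Trapezoidal AUC_0→3.5:
  [0→1.5]: (0.00+22.32)/2 × 1.5 = 16.74
  [1.5→2]: (22.32+21.29)/2 × 0.5 = 10.9025
  [2→3.5]: (21.29+14.37)/2 × 1.5 = 26.745
  Sum = 54.3875 mg/L·hr
Extrapolated tail: C_last / k_e = 14.37 / 0.392 = 36.658
AUC_0→∞ = 54.3875 + 36.658 = 91.0455 mg/L·hr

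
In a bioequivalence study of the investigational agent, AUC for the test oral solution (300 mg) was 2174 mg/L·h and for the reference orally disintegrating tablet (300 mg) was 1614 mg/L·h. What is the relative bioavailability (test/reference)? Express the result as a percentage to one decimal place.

F_rel = 134.7%

F_rel = (AUC_test/D_test) / (AUC_ref/D_ref)
      = (2174/300) / (1614/300)
      = 7.24667 / 5.38 = 1.3470 = 134.70%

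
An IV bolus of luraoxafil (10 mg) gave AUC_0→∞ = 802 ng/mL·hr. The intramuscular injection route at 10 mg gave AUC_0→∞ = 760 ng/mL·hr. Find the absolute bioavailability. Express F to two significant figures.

F = (AUC_ev / D_ev) / (AUC_iv / D_iv)
  = (760/10) / (802/10)
  = 76 / 80.2 = 0.9476

F = 0.95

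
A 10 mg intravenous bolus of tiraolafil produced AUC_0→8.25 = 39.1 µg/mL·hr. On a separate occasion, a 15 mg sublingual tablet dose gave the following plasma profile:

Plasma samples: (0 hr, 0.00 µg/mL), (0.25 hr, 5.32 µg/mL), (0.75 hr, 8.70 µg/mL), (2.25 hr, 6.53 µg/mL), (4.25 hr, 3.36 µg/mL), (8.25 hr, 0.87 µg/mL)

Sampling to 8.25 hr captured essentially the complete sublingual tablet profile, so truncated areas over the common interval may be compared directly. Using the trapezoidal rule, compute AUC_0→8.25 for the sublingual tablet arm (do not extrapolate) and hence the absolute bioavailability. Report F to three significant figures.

F = 0.579

Trapezoidal AUC_0→8.25 (sublingual tablet):
  [0→0.25]: (0.00+5.32)/2 × 0.25 = 0.665
  [0.25→0.75]: (5.32+8.70)/2 × 0.5 = 3.505
  [0.75→2.25]: (8.70+6.53)/2 × 1.5 = 11.4225
  [2.25→4.25]: (6.53+3.36)/2 × 2 = 9.89
  [4.25→8.25]: (3.36+0.87)/2 × 4 = 8.46
  Sum = 33.9425 µg/mL·hr
F = (AUC_ev/D_ev)/(AUC_iv/D_iv) = (33.9425/15)/(39.1/10) = 2.26283/3.91 = 0.5787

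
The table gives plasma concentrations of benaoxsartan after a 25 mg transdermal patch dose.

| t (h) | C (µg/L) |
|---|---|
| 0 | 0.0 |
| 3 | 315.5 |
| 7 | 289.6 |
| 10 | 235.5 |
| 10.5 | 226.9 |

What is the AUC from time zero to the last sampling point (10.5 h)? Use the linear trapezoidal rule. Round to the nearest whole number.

Trapezoidal AUC_0→10.5:
  [0→3]: (0.0+315.5)/2 × 3 = 473.25
  [3→7]: (315.5+289.6)/2 × 4 = 1210.2
  [7→10]: (289.6+235.5)/2 × 3 = 787.65
  [10→10.5]: (235.5+226.9)/2 × 0.5 = 115.6
  Sum = 2586.7 µg/L·h

AUC = 2587 µg/L·h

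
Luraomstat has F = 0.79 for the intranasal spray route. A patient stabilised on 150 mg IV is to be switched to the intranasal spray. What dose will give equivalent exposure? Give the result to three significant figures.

D_intranasal = 190 mg

For equal systemic exposure: F × D_ev = D_iv
D_ev = D_iv / F = 150 / 0.79 = 189.873 mg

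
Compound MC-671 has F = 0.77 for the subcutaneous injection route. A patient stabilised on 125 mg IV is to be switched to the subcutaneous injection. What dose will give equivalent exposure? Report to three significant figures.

D_subcutaneous = 162 mg

For equal systemic exposure: F × D_ev = D_iv
D_ev = D_iv / F = 125 / 0.77 = 162.338 mg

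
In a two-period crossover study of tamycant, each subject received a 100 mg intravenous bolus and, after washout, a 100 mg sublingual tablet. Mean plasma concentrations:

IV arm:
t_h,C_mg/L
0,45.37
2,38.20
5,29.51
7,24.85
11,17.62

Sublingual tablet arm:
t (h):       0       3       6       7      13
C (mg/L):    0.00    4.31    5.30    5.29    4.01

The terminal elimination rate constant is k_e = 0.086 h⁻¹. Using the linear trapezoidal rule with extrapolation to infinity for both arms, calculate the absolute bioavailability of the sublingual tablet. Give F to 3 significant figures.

F = 0.190

Trapezoidal AUC_0→11 (IV):
  [0→2]: (45.37+38.20)/2 × 2 = 83.57
  [2→5]: (38.20+29.51)/2 × 3 = 101.565
  [5→7]: (29.51+24.85)/2 × 2 = 54.36
  [7→11]: (24.85+17.62)/2 × 4 = 84.94
  Sum = 324.435 mg/L·h
IV tail: 17.62/0.086 = 204.884; AUC_iv,0→∞ = 324.435 + 204.884 = 529.319 mg/L·h
Trapezoidal AUC_0→13 (sublingual tablet):
  [0→3]: (0.00+4.31)/2 × 3 = 6.465
  [3→6]: (4.31+5.30)/2 × 3 = 14.415
  [6→7]: (5.30+5.29)/2 × 1 = 5.295
  [7→13]: (5.29+4.01)/2 × 6 = 27.9
  Sum = 54.075 mg/L·h
sublingual tablet tail: 4.01/0.086 = 46.628; AUC_ev,0→∞ = 54.075 + 46.628 = 100.703 mg/L·h
F = (AUC_ev/D_ev)/(AUC_iv/D_iv) = (100.703/100)/(529.319/100) = 1.00703/5.29319 = 0.1903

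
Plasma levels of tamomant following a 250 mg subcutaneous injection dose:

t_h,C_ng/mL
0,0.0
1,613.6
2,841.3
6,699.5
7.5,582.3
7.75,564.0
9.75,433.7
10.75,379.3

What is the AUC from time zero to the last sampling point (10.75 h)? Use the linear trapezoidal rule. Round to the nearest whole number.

AUC = 6625 ng/mL·h

Trapezoidal AUC_0→10.75:
  [0→1]: (0.0+613.6)/2 × 1 = 306.8
  [1→2]: (613.6+841.3)/2 × 1 = 727.45
  [2→6]: (841.3+699.5)/2 × 4 = 3081.6
  [6→7.5]: (699.5+582.3)/2 × 1.5 = 961.35
  [7.5→7.75]: (582.3+564.0)/2 × 0.25 = 143.2875
  [7.75→9.75]: (564.0+433.7)/2 × 2 = 997.7
  [9.75→10.75]: (433.7+379.3)/2 × 1 = 406.5
  Sum = 6624.6875 ng/mL·h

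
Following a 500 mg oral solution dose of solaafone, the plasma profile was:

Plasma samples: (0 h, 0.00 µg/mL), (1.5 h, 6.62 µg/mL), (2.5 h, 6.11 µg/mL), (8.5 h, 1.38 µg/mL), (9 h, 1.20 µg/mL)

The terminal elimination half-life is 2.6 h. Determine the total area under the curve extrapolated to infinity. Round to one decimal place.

AUC = 38.9 µg/mL·h

Trapezoidal AUC_0→9:
  [0→1.5]: (0.00+6.62)/2 × 1.5 = 4.965
  [1.5→2.5]: (6.62+6.11)/2 × 1 = 6.365
  [2.5→8.5]: (6.11+1.38)/2 × 6 = 22.47
  [8.5→9]: (1.38+1.20)/2 × 0.5 = 0.645
  Sum = 34.445 µg/mL·h
k_e = ln2 / t½ = 0.693147 / 2.6 = 0.2666 h^-1
Extrapolated tail: C_last / k_e = 1.20 / 0.2666 = 4.501
AUC_0→∞ = 34.445 + 4.501 = 38.946 µg/mL·h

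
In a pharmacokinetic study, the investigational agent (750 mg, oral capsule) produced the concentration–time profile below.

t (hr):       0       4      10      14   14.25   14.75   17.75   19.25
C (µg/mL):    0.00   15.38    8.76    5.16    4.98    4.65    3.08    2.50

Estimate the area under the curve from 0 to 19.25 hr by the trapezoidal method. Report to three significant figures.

Trapezoidal AUC_0→19.25:
  [0→4]: (0.00+15.38)/2 × 4 = 30.76
  [4→10]: (15.38+8.76)/2 × 6 = 72.42
  [10→14]: (8.76+5.16)/2 × 4 = 27.84
  [14→14.25]: (5.16+4.98)/2 × 0.25 = 1.2675
  [14.25→14.75]: (4.98+4.65)/2 × 0.5 = 2.4075
  [14.75→17.75]: (4.65+3.08)/2 × 3 = 11.595
  [17.75→19.25]: (3.08+2.50)/2 × 1.5 = 4.185
  Sum = 150.475 µg/mL·hr

AUC = 150 µg/mL·hr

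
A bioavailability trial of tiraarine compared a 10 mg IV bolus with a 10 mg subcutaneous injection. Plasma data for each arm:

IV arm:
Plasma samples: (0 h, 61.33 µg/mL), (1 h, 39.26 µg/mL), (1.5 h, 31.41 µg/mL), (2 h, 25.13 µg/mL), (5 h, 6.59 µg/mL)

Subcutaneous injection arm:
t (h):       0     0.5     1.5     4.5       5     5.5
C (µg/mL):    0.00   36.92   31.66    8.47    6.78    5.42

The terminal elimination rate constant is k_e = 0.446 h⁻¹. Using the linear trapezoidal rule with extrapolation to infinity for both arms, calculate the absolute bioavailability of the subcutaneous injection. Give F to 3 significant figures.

Trapezoidal AUC_0→5 (IV):
  [0→1]: (61.33+39.26)/2 × 1 = 50.295
  [1→1.5]: (39.26+31.41)/2 × 0.5 = 17.6675
  [1.5→2]: (31.41+25.13)/2 × 0.5 = 14.135
  [2→5]: (25.13+6.59)/2 × 3 = 47.58
  Sum = 129.6775 µg/mL·h
IV tail: 6.59/0.446 = 14.776; AUC_iv,0→∞ = 129.6775 + 14.776 = 144.4535 µg/mL·h
Trapezoidal AUC_0→5.5 (subcutaneous injection):
  [0→0.5]: (0.00+36.92)/2 × 0.5 = 9.23
  [0.5→1.5]: (36.92+31.66)/2 × 1 = 34.29
  [1.5→4.5]: (31.66+8.47)/2 × 3 = 60.195
  [4.5→5]: (8.47+6.78)/2 × 0.5 = 3.8125
  [5→5.5]: (6.78+5.42)/2 × 0.5 = 3.05
  Sum = 110.5775 µg/mL·h
subcutaneous injection tail: 5.42/0.446 = 12.152; AUC_ev,0→∞ = 110.5775 + 12.152 = 122.7295 µg/mL·h
F = (AUC_ev/D_ev)/(AUC_iv/D_iv) = (122.7295/10)/(144.4535/10) = 12.27295/14.44535 = 0.8496

F = 0.850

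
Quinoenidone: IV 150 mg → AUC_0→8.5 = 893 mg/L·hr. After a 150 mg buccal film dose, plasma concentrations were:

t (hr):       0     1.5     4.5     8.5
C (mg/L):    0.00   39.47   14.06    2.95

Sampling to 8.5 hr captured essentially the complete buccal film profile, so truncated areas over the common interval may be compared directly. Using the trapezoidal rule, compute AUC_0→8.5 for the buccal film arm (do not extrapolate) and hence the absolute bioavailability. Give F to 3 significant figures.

Trapezoidal AUC_0→8.5 (buccal film):
  [0→1.5]: (0.00+39.47)/2 × 1.5 = 29.6025
  [1.5→4.5]: (39.47+14.06)/2 × 3 = 80.295
  [4.5→8.5]: (14.06+2.95)/2 × 4 = 34.02
  Sum = 143.9175 mg/L·hr
F = (AUC_ev/D_ev)/(AUC_iv/D_iv) = (143.9175/150)/(893/150) = 0.95945/5.95333 = 0.1612

F = 0.161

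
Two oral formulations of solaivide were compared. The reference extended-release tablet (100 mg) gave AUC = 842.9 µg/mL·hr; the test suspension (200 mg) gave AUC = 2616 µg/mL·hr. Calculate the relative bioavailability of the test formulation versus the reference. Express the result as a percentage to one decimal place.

F_rel = (AUC_test/D_test) / (AUC_ref/D_ref)
      = (2616/200) / (842.9/100)
      = 13.08 / 8.429 = 1.5518 = 155.18%

F_rel = 155.2%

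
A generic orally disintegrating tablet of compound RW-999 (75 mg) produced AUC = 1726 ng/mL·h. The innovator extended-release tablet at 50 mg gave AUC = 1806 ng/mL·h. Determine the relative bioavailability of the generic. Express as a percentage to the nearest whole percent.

F_rel = (AUC_test/D_test) / (AUC_ref/D_ref)
      = (1726/75) / (1806/50)
      = 23.0133 / 36.12 = 0.6371 = 63.71%

F_rel = 64%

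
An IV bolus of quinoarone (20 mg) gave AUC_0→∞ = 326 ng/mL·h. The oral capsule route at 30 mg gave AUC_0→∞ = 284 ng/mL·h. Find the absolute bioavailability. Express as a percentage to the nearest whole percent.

F = (AUC_ev / D_ev) / (AUC_iv / D_iv)
  = (284/30) / (326/20)
  = 9.46667 / 16.3 = 0.5808
  = 58.08%

F = 58%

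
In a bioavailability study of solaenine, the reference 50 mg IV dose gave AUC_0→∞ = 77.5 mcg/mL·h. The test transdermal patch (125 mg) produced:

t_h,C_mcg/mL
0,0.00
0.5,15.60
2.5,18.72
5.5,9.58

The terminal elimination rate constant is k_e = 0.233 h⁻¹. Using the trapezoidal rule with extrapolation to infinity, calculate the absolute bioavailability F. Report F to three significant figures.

F = 0.629

Trapezoidal AUC_0→5.5 (transdermal patch):
  [0→0.5]: (0.00+15.60)/2 × 0.5 = 3.9
  [0.5→2.5]: (15.60+18.72)/2 × 2 = 34.32
  [2.5→5.5]: (18.72+9.58)/2 × 3 = 42.45
  Sum = 80.67 mcg/mL·h
Tail: C_last/k_e = 9.58/0.233 = 41.116
AUC_0→∞ (transdermal patch) = 80.67 + 41.116 = 121.786 mcg/mL·h
F = (AUC_ev/D_ev)/(AUC_iv/D_iv) = (121.786/125)/(77.5/50) = 0.974288/1.55 = 0.6286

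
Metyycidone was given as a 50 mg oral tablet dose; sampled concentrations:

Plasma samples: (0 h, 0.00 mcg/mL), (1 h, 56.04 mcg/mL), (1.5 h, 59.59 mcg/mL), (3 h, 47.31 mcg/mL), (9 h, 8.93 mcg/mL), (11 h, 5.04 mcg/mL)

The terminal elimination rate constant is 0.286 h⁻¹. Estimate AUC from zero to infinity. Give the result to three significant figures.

AUC = 337 mcg/mL·h

Trapezoidal AUC_0→11:
  [0→1]: (0.00+56.04)/2 × 1 = 28.02
  [1→1.5]: (56.04+59.59)/2 × 0.5 = 28.9075
  [1.5→3]: (59.59+47.31)/2 × 1.5 = 80.175
  [3→9]: (47.31+8.93)/2 × 6 = 168.72
  [9→11]: (8.93+5.04)/2 × 2 = 13.97
  Sum = 319.7925 mcg/mL·h
Extrapolated tail: C_last / k_e = 5.04 / 0.286 = 17.622
AUC_0→∞ = 319.7925 + 17.622 = 337.4145 mcg/mL·h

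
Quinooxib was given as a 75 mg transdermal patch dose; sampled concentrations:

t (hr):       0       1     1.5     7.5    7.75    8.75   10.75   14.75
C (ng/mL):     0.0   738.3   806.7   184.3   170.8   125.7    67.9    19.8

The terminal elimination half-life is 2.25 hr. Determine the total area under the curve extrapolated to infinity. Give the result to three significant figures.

AUC = 4350 ng/mL·hr

Trapezoidal AUC_0→14.75:
  [0→1]: (0.0+738.3)/2 × 1 = 369.15
  [1→1.5]: (738.3+806.7)/2 × 0.5 = 386.25
  [1.5→7.5]: (806.7+184.3)/2 × 6 = 2973.0
  [7.5→7.75]: (184.3+170.8)/2 × 0.25 = 44.3875
  [7.75→8.75]: (170.8+125.7)/2 × 1 = 148.25
  [8.75→10.75]: (125.7+67.9)/2 × 2 = 193.6
  [10.75→14.75]: (67.9+19.8)/2 × 4 = 175.4
  Sum = 4290.0375 ng/mL·hr
k_e = ln2 / t½ = 0.693147 / 2.25 = 0.3081 hr^-1
Extrapolated tail: C_last / k_e = 19.8 / 0.3081 = 64.265
AUC_0→∞ = 4290.0375 + 64.265 = 4354.3025 ng/mL·hr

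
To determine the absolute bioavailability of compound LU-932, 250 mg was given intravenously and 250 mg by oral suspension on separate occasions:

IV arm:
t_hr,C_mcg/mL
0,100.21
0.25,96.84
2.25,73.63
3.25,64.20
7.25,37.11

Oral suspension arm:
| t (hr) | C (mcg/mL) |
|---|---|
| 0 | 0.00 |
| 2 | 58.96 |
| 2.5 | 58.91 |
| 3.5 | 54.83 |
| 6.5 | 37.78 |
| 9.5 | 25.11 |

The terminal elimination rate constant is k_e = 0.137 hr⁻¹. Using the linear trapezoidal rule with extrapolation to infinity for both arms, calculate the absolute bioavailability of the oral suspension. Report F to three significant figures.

Trapezoidal AUC_0→7.25 (IV):
  [0→0.25]: (100.21+96.84)/2 × 0.25 = 24.63125
  [0.25→2.25]: (96.84+73.63)/2 × 2 = 170.47
  [2.25→3.25]: (73.63+64.20)/2 × 1 = 68.915
  [3.25→7.25]: (64.20+37.11)/2 × 4 = 202.62
  Sum = 466.63625 mcg/mL·hr
IV tail: 37.11/0.137 = 270.876; AUC_iv,0→∞ = 466.63625 + 270.876 = 737.51225 mcg/mL·hr
Trapezoidal AUC_0→9.5 (oral suspension):
  [0→2]: (0.00+58.96)/2 × 2 = 58.96
  [2→2.5]: (58.96+58.91)/2 × 0.5 = 29.4675
  [2.5→3.5]: (58.91+54.83)/2 × 1 = 56.87
  [3.5→6.5]: (54.83+37.78)/2 × 3 = 138.915
  [6.5→9.5]: (37.78+25.11)/2 × 3 = 94.335
  Sum = 378.5475 mcg/mL·hr
oral suspension tail: 25.11/0.137 = 183.285; AUC_ev,0→∞ = 378.5475 + 183.285 = 561.8325 mcg/mL·hr
F = (AUC_ev/D_ev)/(AUC_iv/D_iv) = (561.8325/250)/(737.51225/250) = 2.24733/2.950049 = 0.7618

F = 0.762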